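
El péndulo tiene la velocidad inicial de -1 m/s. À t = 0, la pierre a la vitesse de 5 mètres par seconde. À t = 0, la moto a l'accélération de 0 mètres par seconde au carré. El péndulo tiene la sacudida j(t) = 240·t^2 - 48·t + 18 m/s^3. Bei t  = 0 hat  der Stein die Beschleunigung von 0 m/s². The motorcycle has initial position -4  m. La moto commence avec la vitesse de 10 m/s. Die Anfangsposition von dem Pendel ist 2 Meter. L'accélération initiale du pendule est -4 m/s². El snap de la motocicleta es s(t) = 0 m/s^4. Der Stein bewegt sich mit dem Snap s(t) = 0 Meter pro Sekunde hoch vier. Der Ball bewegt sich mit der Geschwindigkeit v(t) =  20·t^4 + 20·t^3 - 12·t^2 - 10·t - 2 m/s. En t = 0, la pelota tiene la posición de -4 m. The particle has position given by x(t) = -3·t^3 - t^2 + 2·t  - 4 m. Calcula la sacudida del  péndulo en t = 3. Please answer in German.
Wir haben den Ruck j(t) = 240·t^2 - 48·t + 18. Durch Einsetzen von t = 3: j(3) = 2034.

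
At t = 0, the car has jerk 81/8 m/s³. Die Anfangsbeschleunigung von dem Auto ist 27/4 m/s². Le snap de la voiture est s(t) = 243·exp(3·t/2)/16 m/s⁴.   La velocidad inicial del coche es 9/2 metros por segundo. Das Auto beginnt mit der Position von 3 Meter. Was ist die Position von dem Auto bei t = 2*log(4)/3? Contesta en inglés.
We must find the integral of our snap equation s(t) = 243·exp(3·t/2)/16 4 times. The integral of snap is jerk. Using j(0) = 81/8, we get j(t) = 81·exp(3·t/2)/8. Taking ∫j(t)dt and applying a(0) = 27/4, we find a(t) = 27·exp(3·t/2)/4. The integral of acceleration, with v(0) = 9/2, gives velocity: v(t) = 9·exp(3·t/2)/2. The antiderivative of velocity is position. Using x(0) = 3, we get x(t) = 3·exp(3·t/2). From the given position equation x(t) = 3·exp(3·t/2), we substitute t = 2*log(4)/3 to get x = 12.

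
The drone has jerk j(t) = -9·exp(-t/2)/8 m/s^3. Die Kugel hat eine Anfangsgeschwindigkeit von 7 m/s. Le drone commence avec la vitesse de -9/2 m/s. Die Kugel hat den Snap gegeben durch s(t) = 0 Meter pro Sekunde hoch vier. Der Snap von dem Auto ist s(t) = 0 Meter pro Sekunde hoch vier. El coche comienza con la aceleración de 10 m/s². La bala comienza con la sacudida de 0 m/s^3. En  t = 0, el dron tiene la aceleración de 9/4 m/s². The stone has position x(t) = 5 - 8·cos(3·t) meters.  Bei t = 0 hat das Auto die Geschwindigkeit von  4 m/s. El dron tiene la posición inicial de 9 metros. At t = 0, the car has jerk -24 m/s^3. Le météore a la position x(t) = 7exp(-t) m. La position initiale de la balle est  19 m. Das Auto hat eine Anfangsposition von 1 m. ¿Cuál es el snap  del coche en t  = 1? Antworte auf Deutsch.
Mit s(t) = 0 und Einsetzen von t = 1, finden wir s = 0.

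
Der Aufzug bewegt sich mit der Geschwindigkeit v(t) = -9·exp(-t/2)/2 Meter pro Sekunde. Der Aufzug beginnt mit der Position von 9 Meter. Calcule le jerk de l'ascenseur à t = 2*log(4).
Pour résoudre ceci, nous devons prendre 2 dérivées de notre équation de la vitesse v(t) = -9·exp(-t/2)/2. En dérivant la vitesse, nous obtenons l'accélération: a(t) = 9·exp(-t/2)/4. En dérivant l'accélération, nous obtenons le jerk: j(t) = -9·exp(-t/2)/8. En utilisant j(t) = -9·exp(-t/2)/8 et en substituant t = 2*log(4), nous trouvons j = -9/32.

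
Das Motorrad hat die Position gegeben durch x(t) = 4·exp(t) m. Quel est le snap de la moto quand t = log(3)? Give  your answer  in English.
We must differentiate our position equation x(t) = 4·exp(t) 4 times. Taking d/dt of x(t), we find v(t) = 4·exp(t). Differentiating velocity, we get acceleration: a(t) = 4·exp(t). The derivative of acceleration gives jerk: j(t) = 4·exp(t). Differentiating jerk, we get snap: s(t) = 4·exp(t). Using s(t) = 4·exp(t) and substituting t = log(3), we find s = 12.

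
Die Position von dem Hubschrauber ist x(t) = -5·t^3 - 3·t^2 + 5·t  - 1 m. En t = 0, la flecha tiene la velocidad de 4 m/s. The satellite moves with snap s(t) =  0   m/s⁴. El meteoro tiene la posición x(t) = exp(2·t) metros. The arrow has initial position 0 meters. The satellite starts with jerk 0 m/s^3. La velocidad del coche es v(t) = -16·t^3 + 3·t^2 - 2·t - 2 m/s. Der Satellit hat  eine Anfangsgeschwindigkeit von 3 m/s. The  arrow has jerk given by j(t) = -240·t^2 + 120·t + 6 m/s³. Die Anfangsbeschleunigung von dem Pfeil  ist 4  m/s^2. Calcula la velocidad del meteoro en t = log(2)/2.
Para resolver esto, necesitamos tomar 1 derivada de nuestra ecuación de la posición x(t) = exp(2·t). La derivada de la posición da la velocidad: v(t) = 2·exp(2·t). Tenemos la velocidad v(t) = 2·exp(2·t). Sustituyendo t = log(2)/2: v(log(2)/2) = 4.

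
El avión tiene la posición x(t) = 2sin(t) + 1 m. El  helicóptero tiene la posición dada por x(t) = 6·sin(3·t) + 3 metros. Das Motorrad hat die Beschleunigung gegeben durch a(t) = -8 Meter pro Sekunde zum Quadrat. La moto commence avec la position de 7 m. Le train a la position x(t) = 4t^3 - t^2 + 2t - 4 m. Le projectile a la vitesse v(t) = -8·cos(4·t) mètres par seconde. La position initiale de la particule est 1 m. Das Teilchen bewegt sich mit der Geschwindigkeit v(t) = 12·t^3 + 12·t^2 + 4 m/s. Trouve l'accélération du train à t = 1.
En partant de la position x(t) = 4·t^3 - t^2 + 2·t - 4, nous prenons 2 dérivées. En dérivant la position, nous obtenons la vitesse: v(t) = 12·t^2 - 2·t + 2. La dérivée de la vitesse donne l'accélération: a(t) = 24·t - 2. En utilisant a(t) = 24·t - 2 et en substituant t = 1, nous trouvons a = 22.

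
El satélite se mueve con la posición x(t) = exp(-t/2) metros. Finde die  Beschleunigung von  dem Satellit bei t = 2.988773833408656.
Wir müssen unsere Gleichung für die Position x(t) = exp(-t/2) 2-mal ableiten. Mit d/dt von x(t) finden wir v(t) = -exp(-t/2)/2. Mit d/dt von v(t) finden wir a(t) = exp(-t/2)/4. Wir haben die Beschleunigung a(t) = exp(-t/2)/4. Durch Einsetzen von t = 2.988773833408656: a(2.988773833408656) = 0.0560965324892688.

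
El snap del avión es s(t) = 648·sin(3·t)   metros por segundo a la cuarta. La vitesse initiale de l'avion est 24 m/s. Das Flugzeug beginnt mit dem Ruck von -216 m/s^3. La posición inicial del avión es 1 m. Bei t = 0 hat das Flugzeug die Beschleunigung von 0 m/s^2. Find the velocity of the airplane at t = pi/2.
We must find the antiderivative of our snap equation s(t) = 648·sin(3·t) 3 times. Taking ∫s(t)dt and applying j(0) = -216, we find j(t) = -216·cos(3·t). The integral of jerk, with a(0) = 0, gives acceleration: a(t) = -72·sin(3·t). The integral of acceleration, with v(0) = 24, gives velocity: v(t) = 24·cos(3·t). From the given velocity equation v(t) = 24·cos(3·t), we substitute t = pi/2 to get v = 0.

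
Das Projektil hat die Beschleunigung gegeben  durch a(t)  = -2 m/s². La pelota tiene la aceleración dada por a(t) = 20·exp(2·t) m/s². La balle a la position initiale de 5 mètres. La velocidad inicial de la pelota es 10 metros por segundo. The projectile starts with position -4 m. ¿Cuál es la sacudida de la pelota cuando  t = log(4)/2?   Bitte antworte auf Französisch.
Pour résoudre ceci, nous devons prendre 1 dérivée de notre équation de l'accélération a(t) = 20·exp(2·t). En dérivant l'accélération, nous obtenons le jerk: j(t) = 40·exp(2·t). En utilisant j(t) = 40·exp(2·t) et en substituant t = log(4)/2, nous trouvons j = 160.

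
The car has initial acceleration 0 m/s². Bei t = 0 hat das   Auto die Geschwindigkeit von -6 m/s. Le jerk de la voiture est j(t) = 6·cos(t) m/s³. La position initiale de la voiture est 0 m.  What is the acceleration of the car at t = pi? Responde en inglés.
We must find the antiderivative of our jerk equation j(t) = 6·cos(t) 1 time. The integral of jerk is acceleration. Using a(0) = 0, we get a(t) = 6·sin(t). We have acceleration a(t) = 6·sin(t). Substituting t = pi: a(pi) = 0.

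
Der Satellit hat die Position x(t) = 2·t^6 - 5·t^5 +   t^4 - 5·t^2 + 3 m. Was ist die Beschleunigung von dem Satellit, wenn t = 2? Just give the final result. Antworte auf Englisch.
At t = 2, a = 198.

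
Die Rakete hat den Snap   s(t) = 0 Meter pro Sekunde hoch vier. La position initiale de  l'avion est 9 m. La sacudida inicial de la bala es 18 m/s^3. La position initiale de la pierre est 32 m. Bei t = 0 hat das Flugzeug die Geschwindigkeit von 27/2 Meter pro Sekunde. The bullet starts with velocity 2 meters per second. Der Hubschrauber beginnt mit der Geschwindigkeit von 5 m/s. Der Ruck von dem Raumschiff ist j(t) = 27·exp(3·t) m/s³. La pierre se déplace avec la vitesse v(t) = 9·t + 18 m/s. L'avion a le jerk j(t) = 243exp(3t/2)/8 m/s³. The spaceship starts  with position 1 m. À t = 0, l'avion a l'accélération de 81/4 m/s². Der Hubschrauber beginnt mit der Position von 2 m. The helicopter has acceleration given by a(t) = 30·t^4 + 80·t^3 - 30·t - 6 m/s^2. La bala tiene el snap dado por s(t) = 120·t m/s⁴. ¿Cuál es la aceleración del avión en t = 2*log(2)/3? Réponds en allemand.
Ausgehend von dem Ruck j(t) = 243·exp(3·t/2)/8, nehmen wir 1 Stammfunktion. Das Integral von dem Ruck, mit a(0) = 81/4, ergibt die Beschleunigung: a(t) = 81·exp(3·t/2)/4. Mit a(t) = 81·exp(3·t/2)/4 und Einsetzen von t = 2*log(2)/3, finden wir a = 81/2.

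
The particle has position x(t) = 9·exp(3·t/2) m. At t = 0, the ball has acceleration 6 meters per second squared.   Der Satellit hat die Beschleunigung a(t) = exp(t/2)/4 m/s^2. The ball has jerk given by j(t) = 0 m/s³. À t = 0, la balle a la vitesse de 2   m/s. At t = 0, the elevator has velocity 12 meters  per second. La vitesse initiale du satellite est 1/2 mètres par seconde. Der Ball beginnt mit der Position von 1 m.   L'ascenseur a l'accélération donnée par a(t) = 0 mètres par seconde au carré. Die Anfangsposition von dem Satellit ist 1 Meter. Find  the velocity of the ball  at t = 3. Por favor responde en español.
Para resolver esto, necesitamos tomar 2 integrales de nuestra ecuación de la sacudida j(t) = 0. Integrando la sacudida y usando la condición inicial a(0) = 6, obtenemos a(t) = 6. Tomando ∫a(t)dt y aplicando v(0) = 2, encontramos v(t) = 6·t + 2. Usando v(t) = 6·t + 2 y sustituyendo t = 3, encontramos v = 20.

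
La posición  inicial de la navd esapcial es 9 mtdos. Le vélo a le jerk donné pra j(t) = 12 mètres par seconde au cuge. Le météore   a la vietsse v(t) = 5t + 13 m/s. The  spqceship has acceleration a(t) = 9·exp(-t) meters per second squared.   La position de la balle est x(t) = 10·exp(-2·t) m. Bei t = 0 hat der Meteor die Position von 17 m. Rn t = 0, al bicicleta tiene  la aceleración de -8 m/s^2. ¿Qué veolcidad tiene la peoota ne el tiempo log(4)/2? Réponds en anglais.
We must differentiate our position equation x(t) = 10·exp(-2·t) 1 time. Taking d/dt of x(t), we find v(t) = -20·exp(-2·t). Using v(t) = -20·exp(-2·t) and substituting t = log(4)/2, we find v = -5.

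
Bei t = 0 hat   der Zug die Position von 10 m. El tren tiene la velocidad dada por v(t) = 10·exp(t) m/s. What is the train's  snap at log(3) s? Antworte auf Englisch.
We must differentiate our velocity equation v(t) = 10·exp(t) 3 times. Taking d/dt of v(t), we find a(t) = 10·exp(t). Taking d/dt of a(t), we find j(t) = 10·exp(t). Differentiating jerk, we get snap: s(t) = 10·exp(t). From the given snap equation s(t) = 10·exp(t), we substitute t = log(3) to get s = 30.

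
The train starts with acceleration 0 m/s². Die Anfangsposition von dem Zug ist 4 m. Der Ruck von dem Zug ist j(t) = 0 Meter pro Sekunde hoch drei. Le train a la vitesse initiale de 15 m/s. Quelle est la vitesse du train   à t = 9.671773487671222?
Nous devons intégrer notre équation du jerk j(t) = 0 2 fois. En intégrant le jerk et en utilisant la condition initiale a(0) = 0, nous obtenons a(t) = 0. La primitive de l'accélération, avec v(0) = 15, donne la vitesse: v(t) = 15. De l'équation de la vitesse v(t) = 15, nous substituons t = 9.671773487671222 pour obtenir v = 15.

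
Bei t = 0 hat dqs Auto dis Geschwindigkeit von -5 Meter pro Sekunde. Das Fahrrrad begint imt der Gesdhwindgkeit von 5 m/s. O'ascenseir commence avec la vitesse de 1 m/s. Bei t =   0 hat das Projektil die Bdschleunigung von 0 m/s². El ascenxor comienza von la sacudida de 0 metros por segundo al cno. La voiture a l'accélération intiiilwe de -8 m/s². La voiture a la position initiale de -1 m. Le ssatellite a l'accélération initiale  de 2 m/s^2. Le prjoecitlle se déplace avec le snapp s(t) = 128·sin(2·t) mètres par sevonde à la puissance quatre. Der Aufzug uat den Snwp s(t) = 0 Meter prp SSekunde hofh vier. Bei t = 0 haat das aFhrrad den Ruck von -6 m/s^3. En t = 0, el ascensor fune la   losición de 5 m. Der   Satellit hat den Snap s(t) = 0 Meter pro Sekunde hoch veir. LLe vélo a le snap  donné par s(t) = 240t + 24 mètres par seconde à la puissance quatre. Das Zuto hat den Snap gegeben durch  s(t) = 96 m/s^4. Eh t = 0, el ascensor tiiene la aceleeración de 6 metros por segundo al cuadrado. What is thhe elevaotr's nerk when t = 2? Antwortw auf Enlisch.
We need to integrate our snap equation s(t) = 0 1 time. Integrating snap and using the initial condition j(0) = 0, we get j(t) = 0. Using j(t) = 0 and substituting t = 2, we find j = 0.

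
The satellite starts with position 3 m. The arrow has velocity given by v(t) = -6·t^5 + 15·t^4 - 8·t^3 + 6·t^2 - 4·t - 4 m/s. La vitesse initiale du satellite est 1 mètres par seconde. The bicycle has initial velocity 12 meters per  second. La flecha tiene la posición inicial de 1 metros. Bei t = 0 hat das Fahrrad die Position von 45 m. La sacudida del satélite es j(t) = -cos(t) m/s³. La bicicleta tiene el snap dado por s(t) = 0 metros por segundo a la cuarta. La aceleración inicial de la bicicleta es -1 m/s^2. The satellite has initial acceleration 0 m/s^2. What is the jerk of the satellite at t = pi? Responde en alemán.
Aus der Gleichung für den Ruck j(t) = -cos(t), setzen wir t = pi ein und erhalten j = 1.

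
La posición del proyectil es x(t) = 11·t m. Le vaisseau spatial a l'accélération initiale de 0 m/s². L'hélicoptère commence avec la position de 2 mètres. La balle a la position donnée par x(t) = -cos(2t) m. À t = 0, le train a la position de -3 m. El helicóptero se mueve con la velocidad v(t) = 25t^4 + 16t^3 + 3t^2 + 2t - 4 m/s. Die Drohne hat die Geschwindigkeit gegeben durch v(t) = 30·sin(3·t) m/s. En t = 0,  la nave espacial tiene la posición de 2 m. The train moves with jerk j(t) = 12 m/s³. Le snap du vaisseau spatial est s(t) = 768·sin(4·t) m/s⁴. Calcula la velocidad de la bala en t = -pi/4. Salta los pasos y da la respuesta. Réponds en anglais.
At t = -pi/4, v = -2.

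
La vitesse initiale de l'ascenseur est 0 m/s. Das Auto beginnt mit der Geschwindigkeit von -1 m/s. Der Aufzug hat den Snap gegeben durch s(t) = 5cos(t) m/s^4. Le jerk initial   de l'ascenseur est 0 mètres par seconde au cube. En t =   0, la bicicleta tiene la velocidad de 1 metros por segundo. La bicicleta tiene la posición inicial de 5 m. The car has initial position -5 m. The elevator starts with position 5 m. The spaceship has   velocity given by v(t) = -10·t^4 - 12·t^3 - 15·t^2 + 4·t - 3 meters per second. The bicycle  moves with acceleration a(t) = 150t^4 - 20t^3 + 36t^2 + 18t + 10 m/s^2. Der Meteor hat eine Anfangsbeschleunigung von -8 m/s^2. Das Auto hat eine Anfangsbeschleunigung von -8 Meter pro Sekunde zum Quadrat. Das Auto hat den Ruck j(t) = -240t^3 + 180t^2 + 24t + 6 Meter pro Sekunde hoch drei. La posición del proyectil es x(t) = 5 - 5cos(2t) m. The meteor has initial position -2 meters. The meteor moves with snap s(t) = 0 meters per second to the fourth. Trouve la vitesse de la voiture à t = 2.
Nous devons intégrer notre équation du jerk j(t) = -240·t^3 + 180·t^2 + 24·t + 6 2 fois. En intégrant le jerk et en utilisant la condition initiale a(0) = -8, nous obtenons a(t) = -60·t^4 + 60·t^3 + 12·t^2 + 6·t - 8. La primitive de l'accélération, avec v(0) = -1, donne la vitesse: v(t) = -12·t^5 + 15·t^4 + 4·t^3 + 3·t^2 - 8·t - 1. Nous avons la vitesse v(t) = -12·t^5 + 15·t^4 + 4·t^3 + 3·t^2 - 8·t - 1. En substituant t = 2: v(2) = -117.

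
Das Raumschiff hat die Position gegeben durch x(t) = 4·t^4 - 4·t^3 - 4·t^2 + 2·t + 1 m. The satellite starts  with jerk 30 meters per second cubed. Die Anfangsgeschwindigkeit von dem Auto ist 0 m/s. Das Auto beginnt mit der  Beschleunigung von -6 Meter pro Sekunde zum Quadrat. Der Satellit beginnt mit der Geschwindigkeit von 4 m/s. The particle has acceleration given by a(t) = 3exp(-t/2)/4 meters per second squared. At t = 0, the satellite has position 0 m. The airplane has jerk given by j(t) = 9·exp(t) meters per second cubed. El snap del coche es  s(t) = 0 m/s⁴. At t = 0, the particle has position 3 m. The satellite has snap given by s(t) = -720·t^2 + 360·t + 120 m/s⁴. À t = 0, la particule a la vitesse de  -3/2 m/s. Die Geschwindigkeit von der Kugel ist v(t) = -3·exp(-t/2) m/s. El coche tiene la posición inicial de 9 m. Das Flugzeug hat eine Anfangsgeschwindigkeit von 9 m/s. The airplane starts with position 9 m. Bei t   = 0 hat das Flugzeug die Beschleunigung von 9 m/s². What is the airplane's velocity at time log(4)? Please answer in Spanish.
Debemos encontrar la integral de nuestra ecuación de la sacudida j(t) = 9·exp(t) 2 veces. La antiderivada de la sacudida es la aceleración. Usando a(0) = 9, obtenemos a(t) = 9·exp(t). Integrando la aceleración y usando la condición inicial v(0) = 9, obtenemos v(t) = 9·exp(t). Usando v(t) = 9·exp(t) y sustituyendo t = log(4), encontramos v = 36.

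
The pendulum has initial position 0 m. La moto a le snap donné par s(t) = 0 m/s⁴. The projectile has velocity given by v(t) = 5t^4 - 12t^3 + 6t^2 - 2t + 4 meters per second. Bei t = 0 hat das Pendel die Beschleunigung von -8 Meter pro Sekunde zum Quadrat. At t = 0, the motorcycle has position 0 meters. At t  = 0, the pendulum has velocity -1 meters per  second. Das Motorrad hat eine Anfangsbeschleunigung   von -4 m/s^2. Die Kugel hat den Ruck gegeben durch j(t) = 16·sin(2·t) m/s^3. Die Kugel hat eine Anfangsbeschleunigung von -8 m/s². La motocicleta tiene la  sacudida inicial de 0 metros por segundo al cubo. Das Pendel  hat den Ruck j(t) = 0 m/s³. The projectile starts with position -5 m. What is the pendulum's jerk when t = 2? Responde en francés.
Nous avons le jerk j(t) = 0. En substituant t = 2: j(2) = 0.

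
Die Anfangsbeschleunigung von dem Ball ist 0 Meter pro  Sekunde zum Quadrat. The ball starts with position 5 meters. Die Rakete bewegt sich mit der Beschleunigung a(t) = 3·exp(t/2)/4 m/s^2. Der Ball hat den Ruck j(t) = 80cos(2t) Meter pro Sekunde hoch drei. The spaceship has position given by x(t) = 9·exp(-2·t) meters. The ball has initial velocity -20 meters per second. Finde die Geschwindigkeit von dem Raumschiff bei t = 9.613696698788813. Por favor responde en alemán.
Wir müssen unsere Gleichung für die Position x(t) = 9·exp(-2·t) 1-mal ableiten. Die Ableitung von der Position ergibt die Geschwindigkeit: v(t) = -18·exp(-2·t). Aus der Gleichung für die Geschwindigkeit v(t) = -18·exp(-2·t), setzen wir t = 9.613696698788813 ein und erhalten v = -8.03381175219935E-8.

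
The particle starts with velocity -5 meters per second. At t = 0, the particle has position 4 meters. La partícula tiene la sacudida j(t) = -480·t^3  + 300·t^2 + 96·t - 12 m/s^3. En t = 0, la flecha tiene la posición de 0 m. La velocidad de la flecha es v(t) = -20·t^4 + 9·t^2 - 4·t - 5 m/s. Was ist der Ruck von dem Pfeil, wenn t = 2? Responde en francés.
Nous devons dériver notre équation de la vitesse v(t) = -20·t^4 + 9·t^2 - 4·t - 5 2 fois. En dérivant la vitesse, nous obtenons l'accélération: a(t) = -80·t^3 + 18·t - 4. En dérivant l'accélération, nous obtenons le jerk: j(t) = 18 - 240·t^2. Nous avons le jerk j(t) = 18 - 240·t^2. En substituant t = 2: j(2) = -942.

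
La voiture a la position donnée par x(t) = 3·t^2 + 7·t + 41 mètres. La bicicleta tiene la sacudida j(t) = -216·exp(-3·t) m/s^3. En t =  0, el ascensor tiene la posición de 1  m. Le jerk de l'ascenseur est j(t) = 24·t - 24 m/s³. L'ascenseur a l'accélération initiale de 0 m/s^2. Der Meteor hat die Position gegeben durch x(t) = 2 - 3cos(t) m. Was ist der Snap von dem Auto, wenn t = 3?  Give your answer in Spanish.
Para resolver esto, necesitamos tomar 4 derivadas de nuestra ecuación de la posición x(t) = 3·t^2 + 7·t + 41. Tomando d/dt de x(t), encontramos v(t) = 6·t + 7. La derivada de la velocidad da la aceleración: a(t) = 6. La derivada de la aceleración da la sacudida: j(t) = 0. Tomando d/dt de j(t), encontramos s(t) = 0. Tenemos el snap s(t) = 0. Sustituyendo t = 3: s(3) = 0.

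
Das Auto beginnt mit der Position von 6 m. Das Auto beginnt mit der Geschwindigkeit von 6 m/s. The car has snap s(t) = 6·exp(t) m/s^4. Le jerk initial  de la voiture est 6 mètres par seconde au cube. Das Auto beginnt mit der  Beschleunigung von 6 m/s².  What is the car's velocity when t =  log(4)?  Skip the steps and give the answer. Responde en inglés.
At t = log(4), v = 24.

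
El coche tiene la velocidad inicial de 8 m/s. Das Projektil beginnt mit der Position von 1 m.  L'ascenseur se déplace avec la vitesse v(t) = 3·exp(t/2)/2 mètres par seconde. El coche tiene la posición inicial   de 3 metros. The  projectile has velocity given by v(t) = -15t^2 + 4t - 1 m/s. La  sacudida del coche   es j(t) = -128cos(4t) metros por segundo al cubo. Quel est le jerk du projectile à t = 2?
Pour résoudre ceci, nous devons prendre 2 dérivées de notre équation de la vitesse v(t) = -15·t^2 + 4·t - 1. En dérivant la vitesse, nous obtenons l'accélération: a(t) = 4 - 30·t. En prenant d/dt de a(t), nous trouvons j(t) = -30. Nous avons le jerk j(t) = -30. En substituant t = 2: j(2) = -30.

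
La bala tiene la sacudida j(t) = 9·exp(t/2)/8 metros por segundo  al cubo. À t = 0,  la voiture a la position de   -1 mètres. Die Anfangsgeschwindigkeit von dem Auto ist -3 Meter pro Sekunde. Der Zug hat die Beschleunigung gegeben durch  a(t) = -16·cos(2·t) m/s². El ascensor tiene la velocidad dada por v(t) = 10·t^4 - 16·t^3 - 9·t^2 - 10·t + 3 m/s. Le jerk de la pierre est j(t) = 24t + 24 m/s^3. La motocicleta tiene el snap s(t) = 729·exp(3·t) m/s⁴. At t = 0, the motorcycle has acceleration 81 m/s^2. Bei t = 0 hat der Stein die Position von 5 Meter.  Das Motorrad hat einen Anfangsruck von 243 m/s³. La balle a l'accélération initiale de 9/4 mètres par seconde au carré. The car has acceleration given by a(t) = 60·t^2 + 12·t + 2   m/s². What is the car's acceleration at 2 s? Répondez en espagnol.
Tenemos la aceleración a(t) = 60·t^2 + 12·t + 2. Sustituyendo t = 2: a(2) = 266.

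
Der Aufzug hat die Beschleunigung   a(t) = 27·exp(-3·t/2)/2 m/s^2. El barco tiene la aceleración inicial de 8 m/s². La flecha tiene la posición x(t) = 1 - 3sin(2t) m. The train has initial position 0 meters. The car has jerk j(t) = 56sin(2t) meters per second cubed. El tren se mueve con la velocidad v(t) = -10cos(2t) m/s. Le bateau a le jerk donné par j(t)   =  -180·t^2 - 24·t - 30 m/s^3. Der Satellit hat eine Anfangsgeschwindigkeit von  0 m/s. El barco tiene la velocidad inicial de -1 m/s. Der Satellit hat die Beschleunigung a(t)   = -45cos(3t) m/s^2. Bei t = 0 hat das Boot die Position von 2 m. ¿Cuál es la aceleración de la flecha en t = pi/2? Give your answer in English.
To solve this, we need to take 2 derivatives of our position equation x(t) = 1 - 3·sin(2·t). The derivative of position gives velocity: v(t) = -6·cos(2·t). Differentiating velocity, we get acceleration: a(t) = 12·sin(2·t). We have acceleration a(t) = 12·sin(2·t). Substituting t = pi/2: a(pi/2) = 0.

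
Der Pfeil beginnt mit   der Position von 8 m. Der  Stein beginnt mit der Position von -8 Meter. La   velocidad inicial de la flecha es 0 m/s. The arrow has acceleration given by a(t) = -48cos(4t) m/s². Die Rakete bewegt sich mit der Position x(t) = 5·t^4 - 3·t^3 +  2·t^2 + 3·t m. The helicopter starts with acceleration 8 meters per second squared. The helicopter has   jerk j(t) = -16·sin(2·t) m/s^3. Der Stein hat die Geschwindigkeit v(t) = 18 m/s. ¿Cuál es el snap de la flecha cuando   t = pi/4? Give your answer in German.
Um dies zu lösen, müssen wir 2 Ableitungen unserer Gleichung für die Beschleunigung a(t) = -48·cos(4·t) nehmen. Mit d/dt von a(t) finden wir j(t) = 192·sin(4·t). Die Ableitung von dem Ruck ergibt den Snap: s(t) = 768·cos(4·t). Mit s(t) = 768·cos(4·t) und Einsetzen von t = pi/4, finden wir s = -768.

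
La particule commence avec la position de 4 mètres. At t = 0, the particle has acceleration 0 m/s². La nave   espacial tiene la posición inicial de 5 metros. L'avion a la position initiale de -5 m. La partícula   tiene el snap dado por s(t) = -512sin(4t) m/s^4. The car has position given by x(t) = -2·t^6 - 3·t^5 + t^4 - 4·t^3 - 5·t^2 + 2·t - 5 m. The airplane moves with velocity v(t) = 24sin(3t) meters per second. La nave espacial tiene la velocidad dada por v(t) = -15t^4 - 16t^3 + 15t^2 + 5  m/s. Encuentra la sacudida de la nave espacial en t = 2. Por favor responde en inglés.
Starting from velocity v(t) = -15·t^4 - 16·t^3 + 15·t^2 + 5, we take 2 derivatives. Taking d/dt of v(t), we find a(t) = -60·t^3 - 48·t^2 + 30·t. Taking d/dt of a(t), we find j(t) = -180·t^2 - 96·t + 30. Using j(t) = -180·t^2 - 96·t + 30 and substituting t = 2, we find j = -882.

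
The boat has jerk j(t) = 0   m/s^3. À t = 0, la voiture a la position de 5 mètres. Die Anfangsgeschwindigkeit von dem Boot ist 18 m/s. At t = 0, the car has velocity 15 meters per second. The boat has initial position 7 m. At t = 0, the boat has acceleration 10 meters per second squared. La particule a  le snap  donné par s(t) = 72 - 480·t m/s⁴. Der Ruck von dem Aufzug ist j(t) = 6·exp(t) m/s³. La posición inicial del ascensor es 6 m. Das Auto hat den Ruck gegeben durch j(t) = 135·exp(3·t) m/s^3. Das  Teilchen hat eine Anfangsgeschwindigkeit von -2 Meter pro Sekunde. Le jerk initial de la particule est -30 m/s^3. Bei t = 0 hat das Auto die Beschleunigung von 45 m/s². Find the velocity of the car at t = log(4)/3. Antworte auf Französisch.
Nous devons trouver la primitive de notre équation du jerk j(t) = 135·exp(3·t) 2 fois. L'intégrale du jerk est l'accélération. En utilisant a(0) = 45, nous obtenons a(t) = 45·exp(3·t). La primitive de l'accélération est la vitesse. En utilisant v(0) = 15, nous obtenons v(t) = 15·exp(3·t). En utilisant v(t) = 15·exp(3·t) et en substituant t = log(4)/3, nous trouvons v = 60.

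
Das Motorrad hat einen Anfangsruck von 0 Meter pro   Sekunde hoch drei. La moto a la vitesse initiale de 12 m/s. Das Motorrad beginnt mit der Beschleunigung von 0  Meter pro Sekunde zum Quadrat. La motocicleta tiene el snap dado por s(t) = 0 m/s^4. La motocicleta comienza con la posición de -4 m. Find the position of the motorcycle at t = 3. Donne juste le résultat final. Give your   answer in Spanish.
La respuesta es 32.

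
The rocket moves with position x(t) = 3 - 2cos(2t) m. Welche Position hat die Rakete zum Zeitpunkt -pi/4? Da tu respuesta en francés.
De l'équation de la position x(t) = 3 - 2·cos(2·t), nous substituons t = -pi/4 pour obtenir x = 3.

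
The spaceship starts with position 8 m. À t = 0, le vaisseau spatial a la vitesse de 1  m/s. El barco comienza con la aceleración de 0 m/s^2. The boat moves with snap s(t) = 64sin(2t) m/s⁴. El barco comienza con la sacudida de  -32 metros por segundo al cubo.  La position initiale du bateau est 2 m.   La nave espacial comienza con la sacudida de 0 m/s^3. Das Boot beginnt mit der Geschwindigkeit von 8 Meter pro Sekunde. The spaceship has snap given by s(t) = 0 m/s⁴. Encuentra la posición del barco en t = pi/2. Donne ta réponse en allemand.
Um dies zu lösen, müssen wir 4 Stammfunktionen unserer Gleichung für den Snap s(t) = 64·sin(2·t) finden. Mit ∫s(t)dt und Anwendung von j(0) = -32, finden wir j(t) = -32·cos(2·t). Das Integral von dem Ruck, mit a(0) = 0, ergibt die Beschleunigung: a(t) = -16·sin(2·t). Das Integral von der Beschleunigung, mit v(0) = 8, ergibt die Geschwindigkeit: v(t) = 8·cos(2·t). Mit ∫v(t)dt und Anwendung von x(0) = 2, finden wir x(t) = 4·sin(2·t) + 2. Wir haben die Position x(t) = 4·sin(2·t) + 2. Durch Einsetzen von t = pi/2: x(pi/2) = 2.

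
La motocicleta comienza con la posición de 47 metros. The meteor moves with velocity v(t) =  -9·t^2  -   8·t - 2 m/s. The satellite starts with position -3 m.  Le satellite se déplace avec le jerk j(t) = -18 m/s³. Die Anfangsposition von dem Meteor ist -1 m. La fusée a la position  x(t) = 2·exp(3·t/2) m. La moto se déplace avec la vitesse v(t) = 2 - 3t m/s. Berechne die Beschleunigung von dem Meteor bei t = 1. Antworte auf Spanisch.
Partiendo de la velocidad v(t) = -9·t^2 - 8·t - 2, tomamos 1 derivada. Tomando d/dt de v(t), encontramos a(t) = -18·t - 8. Tenemos la aceleración a(t) = -18·t - 8. Sustituyendo t = 1: a(1) = -26.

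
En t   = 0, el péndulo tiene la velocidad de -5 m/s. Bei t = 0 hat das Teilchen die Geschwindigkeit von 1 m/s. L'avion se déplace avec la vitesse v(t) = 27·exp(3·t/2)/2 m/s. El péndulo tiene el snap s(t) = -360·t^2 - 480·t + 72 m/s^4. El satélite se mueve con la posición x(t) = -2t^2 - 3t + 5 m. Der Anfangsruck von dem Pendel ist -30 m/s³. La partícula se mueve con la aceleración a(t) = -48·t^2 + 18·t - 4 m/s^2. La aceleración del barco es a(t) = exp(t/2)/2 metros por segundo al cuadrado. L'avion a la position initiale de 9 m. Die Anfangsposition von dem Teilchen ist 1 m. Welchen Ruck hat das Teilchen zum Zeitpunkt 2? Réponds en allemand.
Wir müssen unsere Gleichung für die Beschleunigung a(t) = -48·t^2 + 18·t - 4 1-mal ableiten. Mit d/dt von a(t) finden wir j(t) = 18 - 96·t. Mit j(t) = 18 - 96·t und Einsetzen von t = 2, finden wir j = -174.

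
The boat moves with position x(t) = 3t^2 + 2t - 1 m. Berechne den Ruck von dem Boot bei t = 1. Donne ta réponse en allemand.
Wir müssen unsere Gleichung für die Position x(t) = 3·t^2 + 2·t - 1 3-mal ableiten. Mit d/dt von x(t) finden wir v(t) = 6·t + 2. Mit d/dt von v(t) finden wir a(t) = 6. Die Ableitung von der Beschleunigung ergibt den Ruck: j(t) = 0. Mit j(t) = 0 und Einsetzen von t = 1, finden wir j = 0.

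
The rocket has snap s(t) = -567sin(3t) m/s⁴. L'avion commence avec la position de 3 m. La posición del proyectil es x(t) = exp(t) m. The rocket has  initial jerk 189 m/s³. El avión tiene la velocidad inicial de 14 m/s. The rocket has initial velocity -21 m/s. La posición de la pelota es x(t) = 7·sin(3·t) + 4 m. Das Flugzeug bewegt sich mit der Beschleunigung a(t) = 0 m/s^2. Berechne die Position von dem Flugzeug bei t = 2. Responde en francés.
En partant de l'accélération a(t) = 0, nous prenons 2 intégrales. La primitive de l'accélération est la vitesse. En utilisant v(0) = 14, nous obtenons v(t) = 14. En prenant ∫v(t)dt et en appliquant x(0) = 3, nous trouvons x(t) = 14·t + 3. De l'équation de la position x(t) = 14·t + 3, nous substituons t = 2 pour obtenir x = 31.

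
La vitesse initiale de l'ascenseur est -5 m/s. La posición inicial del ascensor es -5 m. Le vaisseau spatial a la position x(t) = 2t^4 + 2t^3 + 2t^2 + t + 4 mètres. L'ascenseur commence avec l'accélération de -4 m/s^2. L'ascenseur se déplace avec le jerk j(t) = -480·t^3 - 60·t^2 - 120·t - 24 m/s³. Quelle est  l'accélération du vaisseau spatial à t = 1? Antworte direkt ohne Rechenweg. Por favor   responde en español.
a(1) = 40.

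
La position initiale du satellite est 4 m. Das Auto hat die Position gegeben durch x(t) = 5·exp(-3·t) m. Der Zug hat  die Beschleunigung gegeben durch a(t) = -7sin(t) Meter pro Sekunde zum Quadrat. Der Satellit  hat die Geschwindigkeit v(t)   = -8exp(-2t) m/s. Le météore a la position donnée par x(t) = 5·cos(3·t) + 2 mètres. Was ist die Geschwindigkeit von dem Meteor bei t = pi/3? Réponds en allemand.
Ausgehend von der Position x(t) = 5·cos(3·t) + 2, nehmen wir 1 Ableitung. Die Ableitung von der Position ergibt die Geschwindigkeit: v(t) = -15·sin(3·t). Wir haben die Geschwindigkeit v(t) = -15·sin(3·t). Durch Einsetzen von t = pi/3: v(pi/3) = 0.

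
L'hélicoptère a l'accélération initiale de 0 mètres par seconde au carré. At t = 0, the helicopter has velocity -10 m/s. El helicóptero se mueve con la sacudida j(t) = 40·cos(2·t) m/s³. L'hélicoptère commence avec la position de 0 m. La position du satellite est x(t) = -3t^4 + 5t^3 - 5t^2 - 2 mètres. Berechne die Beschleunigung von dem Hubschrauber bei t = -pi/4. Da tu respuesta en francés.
Nous devons intégrer notre équation du jerk j(t) = 40·cos(2·t) 1 fois. En prenant ∫j(t)dt et en appliquant a(0) = 0, nous trouvons a(t) = 20·sin(2·t). Nous avons l'accélération a(t) = 20·sin(2·t). En substituant t = -pi/4: a(-pi/4) = -20.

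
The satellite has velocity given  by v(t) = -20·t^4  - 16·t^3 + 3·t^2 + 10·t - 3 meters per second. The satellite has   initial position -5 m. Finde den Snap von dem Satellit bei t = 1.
Ausgehend von der Geschwindigkeit v(t) = -20·t^4 - 16·t^3 + 3·t^2 + 10·t - 3, nehmen wir 3 Ableitungen. Mit d/dt von v(t) finden wir a(t) = -80·t^3 - 48·t^2 + 6·t + 10. Die Ableitung von der Beschleunigung ergibt den Ruck: j(t) = -240·t^2 - 96·t + 6. Die Ableitung von dem Ruck ergibt den Snap: s(t) = -480·t - 96. Aus der Gleichung für den Snap s(t) = -480·t - 96, setzen wir t = 1 ein und erhalten s = -576.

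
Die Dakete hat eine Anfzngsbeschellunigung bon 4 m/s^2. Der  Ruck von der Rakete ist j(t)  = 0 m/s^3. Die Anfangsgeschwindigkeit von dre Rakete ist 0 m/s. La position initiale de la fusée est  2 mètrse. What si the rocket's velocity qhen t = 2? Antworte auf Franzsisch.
Pour résoudre ceci, nous devons prendre 2 intégrales de notre équation du jerk j(t) = 0. La primitive du jerk est l'accélération. En utilisant a(0) = 4, nous obtenons a(t) = 4. L'intégrale de l'accélération, avec v(0) = 0, donne la vitesse: v(t) = 4·t. En utilisant v(t) = 4·t et en substituant t = 2, nous trouvons v = 8.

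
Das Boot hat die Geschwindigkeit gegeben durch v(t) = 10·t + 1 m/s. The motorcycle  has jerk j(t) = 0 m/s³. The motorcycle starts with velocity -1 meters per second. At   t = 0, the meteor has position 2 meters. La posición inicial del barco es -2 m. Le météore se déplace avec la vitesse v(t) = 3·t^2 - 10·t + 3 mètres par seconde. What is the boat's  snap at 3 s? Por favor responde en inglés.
To solve this, we need to take 3 derivatives of our velocity equation v(t) = 10·t + 1. Differentiating velocity, we get acceleration: a(t) = 10. The derivative of acceleration gives jerk: j(t) = 0. Taking d/dt of j(t), we find s(t) = 0. Using s(t) = 0 and substituting t = 3, we find s = 0.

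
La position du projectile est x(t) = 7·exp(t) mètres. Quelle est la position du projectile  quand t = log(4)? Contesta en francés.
En utilisant x(t) = 7·exp(t) et en substituant t = log(4), nous trouvons x = 28.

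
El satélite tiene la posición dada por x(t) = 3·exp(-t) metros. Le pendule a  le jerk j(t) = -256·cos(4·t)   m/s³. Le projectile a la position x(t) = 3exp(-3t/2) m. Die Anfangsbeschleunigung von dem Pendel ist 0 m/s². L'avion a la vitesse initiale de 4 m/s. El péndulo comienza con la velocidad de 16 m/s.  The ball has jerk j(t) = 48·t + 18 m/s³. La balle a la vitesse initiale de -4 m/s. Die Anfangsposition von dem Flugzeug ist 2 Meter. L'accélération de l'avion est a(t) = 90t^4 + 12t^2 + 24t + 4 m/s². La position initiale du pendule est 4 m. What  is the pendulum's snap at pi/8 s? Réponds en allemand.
Wir müssen unsere Gleichung für den Ruck j(t) = -256·cos(4·t) 1-mal ableiten. Die Ableitung von dem Ruck ergibt den Snap: s(t) = 1024·sin(4·t). Mit s(t) = 1024·sin(4·t) und Einsetzen von t = pi/8, finden wir s = 1024.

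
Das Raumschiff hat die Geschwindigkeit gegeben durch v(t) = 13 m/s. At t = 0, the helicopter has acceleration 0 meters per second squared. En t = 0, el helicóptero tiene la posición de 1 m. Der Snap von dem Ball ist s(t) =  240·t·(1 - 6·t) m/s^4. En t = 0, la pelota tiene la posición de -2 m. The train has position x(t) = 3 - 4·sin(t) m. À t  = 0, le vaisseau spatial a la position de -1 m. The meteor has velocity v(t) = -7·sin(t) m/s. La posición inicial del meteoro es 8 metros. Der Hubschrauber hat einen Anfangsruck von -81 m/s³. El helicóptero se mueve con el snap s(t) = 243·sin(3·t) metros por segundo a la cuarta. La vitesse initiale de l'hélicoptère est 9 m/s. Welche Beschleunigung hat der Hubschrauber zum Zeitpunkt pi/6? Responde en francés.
Nous devons trouver l'intégrale de notre équation du snap s(t) = 243·sin(3·t) 2 fois. En intégrant le snap et en utilisant la condition initiale j(0) = -81, nous obtenons j(t) = -81·cos(3·t). En intégrant le jerk et en utilisant la condition initiale a(0) = 0, nous obtenons a(t) = -27·sin(3·t). En utilisant a(t) = -27·sin(3·t) et en substituant t = pi/6, nous trouvons a = -27.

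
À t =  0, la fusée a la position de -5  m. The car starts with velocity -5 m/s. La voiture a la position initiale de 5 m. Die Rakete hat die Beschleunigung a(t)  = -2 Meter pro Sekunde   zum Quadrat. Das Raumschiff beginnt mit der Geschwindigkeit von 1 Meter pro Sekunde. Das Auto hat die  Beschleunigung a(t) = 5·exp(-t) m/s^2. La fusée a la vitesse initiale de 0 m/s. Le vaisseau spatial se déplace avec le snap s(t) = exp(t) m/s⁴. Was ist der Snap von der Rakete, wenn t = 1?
Wir müssen unsere Gleichung für die Beschleunigung a(t) = -2 2-mal ableiten. Mit d/dt von a(t) finden wir j(t) = 0. Durch Ableiten von dem Ruck erhalten wir den Snap: s(t) = 0. Wir haben den Snap s(t) = 0. Durch Einsetzen von t = 1: s(1) = 0.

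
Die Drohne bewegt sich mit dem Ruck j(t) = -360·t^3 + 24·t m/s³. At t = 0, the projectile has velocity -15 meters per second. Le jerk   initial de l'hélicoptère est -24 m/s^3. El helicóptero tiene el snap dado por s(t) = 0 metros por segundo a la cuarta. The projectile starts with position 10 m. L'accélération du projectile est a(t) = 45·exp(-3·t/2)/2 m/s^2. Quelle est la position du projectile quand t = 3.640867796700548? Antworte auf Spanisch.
Necesitamos integrar nuestra ecuación de la aceleración a(t) = 45·exp(-3·t/2)/2 2 veces. La antiderivada de la aceleración es la velocidad. Usando v(0) = -15, obtenemos v(t) = -15·exp(-3·t/2). Tomando ∫v(t)dt y aplicando x(0) = 10, encontramos x(t) = 10·exp(-3·t/2). De la ecuación de la posición x(t) = 10·exp(-3·t/2), sustituimos t = 3.640867796700548 para obtener x = 0.0424802251442431.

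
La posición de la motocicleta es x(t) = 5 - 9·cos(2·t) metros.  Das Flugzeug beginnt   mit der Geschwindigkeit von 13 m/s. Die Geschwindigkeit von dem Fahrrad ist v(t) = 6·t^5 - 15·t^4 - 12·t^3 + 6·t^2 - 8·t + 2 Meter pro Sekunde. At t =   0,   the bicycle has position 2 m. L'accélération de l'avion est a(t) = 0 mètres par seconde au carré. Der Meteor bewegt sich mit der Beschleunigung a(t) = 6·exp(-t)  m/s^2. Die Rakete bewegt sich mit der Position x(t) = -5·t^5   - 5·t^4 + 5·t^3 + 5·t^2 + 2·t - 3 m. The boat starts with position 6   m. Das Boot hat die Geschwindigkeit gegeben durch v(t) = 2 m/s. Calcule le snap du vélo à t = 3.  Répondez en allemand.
Ausgehend von der Geschwindigkeit v(t) = 6·t^5 - 15·t^4 - 12·t^3 + 6·t^2 - 8·t + 2, nehmen wir 3 Ableitungen. Die Ableitung von der Geschwindigkeit ergibt die Beschleunigung: a(t) = 30·t^4 - 60·t^3 - 36·t^2 + 12·t - 8. Die Ableitung von der Beschleunigung ergibt den Ruck: j(t) = 120·t^3 - 180·t^2 - 72·t + 12. Durch Ableiten von dem Ruck erhalten wir den Snap: s(t) = 360·t^2 - 360·t - 72. Aus der Gleichung für den Snap s(t) = 360·t^2 - 360·t - 72, setzen wir t = 3 ein und erhalten s = 2088.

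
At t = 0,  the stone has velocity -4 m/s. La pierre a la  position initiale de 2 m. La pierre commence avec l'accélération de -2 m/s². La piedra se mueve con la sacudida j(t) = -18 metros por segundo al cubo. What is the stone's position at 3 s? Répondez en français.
Pour résoudre ceci, nous devons prendre 3 primitives de notre équation du jerk j(t) = -18. En intégrant le jerk et en utilisant la condition initiale a(0) = -2, nous obtenons a(t) = -18·t - 2. En prenant ∫a(t)dt et en appliquant v(0) = -4, nous trouvons v(t) = -9·t^2 - 2·t - 4. L'intégrale de la vitesse est la position. En utilisant x(0) = 2, nous obtenons x(t) = -3·t^3 - t^2 - 4·t + 2. De l'équation de la position x(t) = -3·t^3 - t^2 - 4·t + 2, nous substituons t = 3 pour obtenir x = -100.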